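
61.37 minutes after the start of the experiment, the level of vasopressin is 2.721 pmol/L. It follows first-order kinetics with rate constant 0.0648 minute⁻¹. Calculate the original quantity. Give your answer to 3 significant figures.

145 pmol/L

t½ = ln 2 / k = 0.69315 / 0.0648 ≈ 10.697 minutes.
Number of half-lives elapsed: n = 61.37/10.697 ≈ 5.7373.
A₀ = A × 2^n = 2.721 × 2^5.7373 = 2.721 × 53.345 ≈ 145.15 pmol/L.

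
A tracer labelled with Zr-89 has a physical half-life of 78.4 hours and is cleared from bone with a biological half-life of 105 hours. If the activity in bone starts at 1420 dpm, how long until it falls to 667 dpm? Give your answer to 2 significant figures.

1/t_eff = 1/t_phys + 1/t_biol = 1/78.4 + 1/105 = 0.022279 per hour.
t_eff = 78.4 × 105 / (78.4 + 105) ≈ 44.885 hours.
n = log₂(1420/667) ≈ 1.0901; t = 1.0901 × 44.885 ≈ 48.931 hours.

49 hours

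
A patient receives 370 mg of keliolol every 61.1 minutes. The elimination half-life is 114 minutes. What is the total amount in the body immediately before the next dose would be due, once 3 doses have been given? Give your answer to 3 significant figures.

553 mg

The 3 doses were given 183.3, 122.2, 61.1 minutes ago.
Total = 370·(1/2)^(183.3/114) + 370·(1/2)^(122.2/114) + 370·(1/2)^(61.1/114)
      = 121.39 + 176 + 255.19 ≈ 552.58 mg.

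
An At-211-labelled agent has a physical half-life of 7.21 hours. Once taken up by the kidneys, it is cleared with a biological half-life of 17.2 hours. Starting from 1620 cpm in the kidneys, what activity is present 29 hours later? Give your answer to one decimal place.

31.0 cpm

1/t_eff = 1/t_phys + 1/t_biol = 1/7.21 + 1/17.2 = 0.19684 per hour.
t_eff = 7.21 × 17.2 / (7.21 + 17.2) ≈ 5.0804 hours.
Remaining = 1620 × (1/2)^(29/5.0804) = 1620 × (1/2)^5.7082 ≈ 30.986 cpm.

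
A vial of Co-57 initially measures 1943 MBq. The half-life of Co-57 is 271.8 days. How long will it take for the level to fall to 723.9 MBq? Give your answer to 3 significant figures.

Fraction remaining = 723.9/1943 ≈ 0.37257.
n = log₂(1943/723.9) = ln(2.6841)/ln 2 ≈ 1.4244 half-lives.
t = n × t½ = 1.4244 × 271.8 ≈ 387.16 days.

387 days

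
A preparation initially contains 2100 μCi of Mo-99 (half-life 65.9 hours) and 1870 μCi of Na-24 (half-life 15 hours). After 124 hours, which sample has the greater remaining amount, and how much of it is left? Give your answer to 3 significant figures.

Mo-99: 2100 × (1/2)^1.8816 ≈ 569.89 μCi.
Na-24: 1870 × (1/2)^8.2667 ≈ 6.0719 μCi.
Mo-99 has more remaining, at ≈ 569.89 μCi.

Mo-99, 570 μCi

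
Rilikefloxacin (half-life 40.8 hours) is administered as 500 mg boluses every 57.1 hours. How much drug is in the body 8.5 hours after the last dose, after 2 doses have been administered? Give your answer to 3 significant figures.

597 mg

The 2 doses were given 65.6, 8.5 hours ago.
Total = 500·(1/2)^(65.6/40.8) + 500·(1/2)^(8.5/40.8)
      = 164.04 + 432.77 ≈ 596.81 mg.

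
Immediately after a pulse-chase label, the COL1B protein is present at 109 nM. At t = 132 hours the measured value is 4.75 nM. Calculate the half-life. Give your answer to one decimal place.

29.2 hours

A/A₀ = 4.75/109 ≈ 0.043578.
n = log₂(22.947) ≈ 4.5203 half-lives elapsed in 132 hours.
t½ = 132/4.5203 ≈ 29.202 hours.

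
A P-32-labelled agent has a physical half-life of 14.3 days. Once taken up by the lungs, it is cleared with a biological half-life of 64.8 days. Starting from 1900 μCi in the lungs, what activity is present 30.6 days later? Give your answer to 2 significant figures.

310 μCi

1/t_eff = 1/t_phys + 1/t_biol = 1/14.3 + 1/64.8 = 0.085362 per day.
t_eff = 14.3 × 64.8 / (14.3 + 64.8) ≈ 11.715 days.
Remaining = 1900 × (1/2)^(30.6/11.715) = 1900 × (1/2)^2.6121 ≈ 310.77 μCi.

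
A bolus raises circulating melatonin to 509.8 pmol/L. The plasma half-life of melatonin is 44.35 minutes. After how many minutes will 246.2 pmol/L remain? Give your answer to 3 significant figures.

46.6 minutes

Fraction remaining = 246.2/509.8 ≈ 0.48293.
n = log₂(509.8/246.2) = ln(2.0707)/ln 2 ≈ 1.0501 half-lives.
t = n × t½ = 1.0501 × 44.35 ≈ 46.572 minutes.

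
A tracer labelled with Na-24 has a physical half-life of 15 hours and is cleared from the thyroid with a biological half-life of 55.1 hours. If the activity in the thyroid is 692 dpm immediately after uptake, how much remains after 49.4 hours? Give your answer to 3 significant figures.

37.9 dpm

1/t_eff = 1/t_phys + 1/t_biol = 1/15 + 1/55.1 = 0.084815 per hour.
t_eff = 15 × 55.1 / (15 + 55.1) ≈ 11.79 hours.
Remaining = 692 × (1/2)^(49.4/11.79) = 692 × (1/2)^4.1899 ≈ 37.916 dpm.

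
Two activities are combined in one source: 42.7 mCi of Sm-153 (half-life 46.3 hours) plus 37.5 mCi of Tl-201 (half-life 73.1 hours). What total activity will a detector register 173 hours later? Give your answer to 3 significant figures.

10.5 mCi

Sm-153: 42.7 × (1/2)^(173/46.3) = 42.7 × (1/2)^3.7365 ≈ 3.2035 mCi.
Tl-201: 37.5 × (1/2)^(173/73.1) = 37.5 × (1/2)^2.3666 ≈ 7.2712 mCi.
Total = 3.2035 + 7.2712 ≈ 10.475 mCi.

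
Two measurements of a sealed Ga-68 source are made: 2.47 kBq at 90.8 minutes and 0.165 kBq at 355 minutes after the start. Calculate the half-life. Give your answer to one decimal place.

Over Δt = 355 − 90.8 = 264.2 minutes, the level fell by a factor of 2.47/0.165 ≈ 14.97.
n = log₂(14.97) ≈ 3.904 half-lives, so t½ = 264.2/3.904 ≈ 67.675 minutes.

67.7 minutes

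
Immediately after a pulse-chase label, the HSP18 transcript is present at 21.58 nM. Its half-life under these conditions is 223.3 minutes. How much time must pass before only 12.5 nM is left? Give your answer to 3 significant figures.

176 minutes

Fraction remaining = 12.5/21.58 ≈ 0.57924.
n = log₂(21.58/12.5) = ln(1.7264)/ln 2 ≈ 0.78777 half-lives.
t = n × t½ = 0.78777 × 223.3 ≈ 175.91 minutes.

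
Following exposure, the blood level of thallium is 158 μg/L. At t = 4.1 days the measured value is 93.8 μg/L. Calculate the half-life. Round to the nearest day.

5 days

A/A₀ = 93.8/158 ≈ 0.59367.
n = log₂(1.6844) ≈ 0.75226 half-lives elapsed in 4.1 days.
t½ = 4.1/0.75226 ≈ 5.4502 days.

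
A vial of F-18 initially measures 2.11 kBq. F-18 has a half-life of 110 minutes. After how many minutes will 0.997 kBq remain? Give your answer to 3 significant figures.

119 minutes

Fraction remaining = 0.997/2.11 ≈ 0.47251.
n = log₂(2.11/0.997) = ln(2.1163)/ln 2 ≈ 1.0816 half-lives.
t = n × t½ = 1.0816 × 110 ≈ 118.97 minutes.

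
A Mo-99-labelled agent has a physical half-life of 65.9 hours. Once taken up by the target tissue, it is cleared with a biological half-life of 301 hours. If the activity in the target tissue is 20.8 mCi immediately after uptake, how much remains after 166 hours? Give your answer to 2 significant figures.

2.5 mCi

1/t_eff = 1/t_phys + 1/t_biol = 1/65.9 + 1/301 = 0.018497 per hour.
t_eff = 65.9 × 301 / (65.9 + 301) ≈ 54.064 hours.
Remaining = 20.8 × (1/2)^(166/54.064) = 20.8 × (1/2)^3.0705 ≈ 2.4761 mCi.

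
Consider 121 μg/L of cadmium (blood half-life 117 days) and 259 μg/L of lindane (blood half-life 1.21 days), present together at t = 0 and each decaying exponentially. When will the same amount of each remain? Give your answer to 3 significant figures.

1.34 days

Set 121·(1/2)^(t/117) = 259·(1/2)^(t/1.21).
Taking log₂: log₂(121/259) = t·(1/117 − 1/1.21).
log₂(0.46718) = -1.0979; 1/117 − 1/1.21 = -0.8179.
t = -1.0979 / -0.8179 ≈ 1.3424 days.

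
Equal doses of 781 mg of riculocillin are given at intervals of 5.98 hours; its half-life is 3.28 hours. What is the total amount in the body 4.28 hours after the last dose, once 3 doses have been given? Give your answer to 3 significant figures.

431 mg

The 3 doses were given 16.24, 10.26, 4.28 hours ago.
Total = 781·(1/2)^(16.24/3.28) + 781·(1/2)^(10.26/3.28) + 781·(1/2)^(4.28/3.28)
      = 25.246 + 89.334 + 316.11 ≈ 430.69 mg.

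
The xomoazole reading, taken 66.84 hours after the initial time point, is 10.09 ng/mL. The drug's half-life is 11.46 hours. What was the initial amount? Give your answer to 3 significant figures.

575 ng/mL

Number of half-lives elapsed: n = 66.84/11.46 ≈ 5.8325.
A₀ = A × 2^n = 10.09 × 2^5.8325 = 10.09 × 56.983 ≈ 574.96 ng/mL.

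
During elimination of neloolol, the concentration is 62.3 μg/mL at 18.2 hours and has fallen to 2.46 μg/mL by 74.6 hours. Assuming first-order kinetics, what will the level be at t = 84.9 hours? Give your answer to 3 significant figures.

1.36 μg/mL

Over Δt = 74.6 − 18.2 = 56.4 hours, the level fell by a factor of 62.3/2.46 ≈ 25.325.
n = log₂(25.325) ≈ 4.6625 half-lives, so t½ = 56.4/4.6625 ≈ 12.097 hours.
From t = 74.6 to t = 84.9: 2.46 × (1/2)^((84.9−74.6)/12.097) ≈ 1.3634 μg/mL.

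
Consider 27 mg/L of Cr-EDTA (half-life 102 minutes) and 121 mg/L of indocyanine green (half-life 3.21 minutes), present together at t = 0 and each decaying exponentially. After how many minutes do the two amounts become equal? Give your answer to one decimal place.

7.2 minutes

Set 27·(1/2)^(t/102) = 121·(1/2)^(t/3.21).
Taking log₂: log₂(27/121) = t·(1/102 − 1/3.21).
log₂(0.22314) = -2.164; 1/102 − 1/3.21 = -0.30172.
t = -2.164 / -0.30172 ≈ 7.1721 minutes.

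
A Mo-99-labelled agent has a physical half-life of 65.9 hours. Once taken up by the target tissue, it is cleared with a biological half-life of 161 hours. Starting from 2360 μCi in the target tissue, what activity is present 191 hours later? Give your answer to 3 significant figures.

139 μCi

1/t_eff = 1/t_phys + 1/t_biol = 1/65.9 + 1/161 = 0.021386 per hour.
t_eff = 65.9 × 161 / (65.9 + 161) ≈ 46.76 hours.
Remaining = 2360 × (1/2)^(191/46.76) = 2360 × (1/2)^4.0847 ≈ 139.09 μCi.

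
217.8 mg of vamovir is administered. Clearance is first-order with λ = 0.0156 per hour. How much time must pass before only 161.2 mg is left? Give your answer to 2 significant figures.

t½ = ln 2 / λ = 0.69315 / 0.0156 ≈ 44.433 hours.
Fraction remaining = 161.2/217.8 ≈ 0.74013.
n = log₂(217.8/161.2) = ln(1.3511)/ln 2 ≈ 0.43415 half-lives.
t = n × t½ = 0.43415 × 44.433 ≈ 19.29 hours.

19 hours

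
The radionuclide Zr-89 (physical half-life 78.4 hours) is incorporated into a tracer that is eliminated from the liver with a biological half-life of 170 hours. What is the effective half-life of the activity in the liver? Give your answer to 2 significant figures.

1/t_eff = 1/t_phys + 1/t_biol = 1/78.4 + 1/170 = 0.018637 per hour.
t_eff = 78.4 × 170 / (78.4 + 170) ≈ 53.655 hours.

54 hours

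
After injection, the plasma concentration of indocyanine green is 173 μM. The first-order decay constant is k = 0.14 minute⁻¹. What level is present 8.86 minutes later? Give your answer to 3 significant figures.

50.0 μM

t½ = ln 2 / k = 0.69315 / 0.14 ≈ 4.9511 minutes.
Number of half-lives: n = 8.86/4.9511 ≈ 1.7895.
Remaining = 173 × (1/2)^1.7895 = 173 × 0.28927 ≈ 50.043 μM.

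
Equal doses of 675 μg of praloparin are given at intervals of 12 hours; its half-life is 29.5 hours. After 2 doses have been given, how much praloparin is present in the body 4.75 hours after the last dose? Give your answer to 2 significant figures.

1100 μg

The 2 doses were given 16.75, 4.75 hours ago.
Total = 675·(1/2)^(16.75/29.5) + 675·(1/2)^(4.75/29.5)
      = 455.39 + 603.72 ≈ 1059.1 μg.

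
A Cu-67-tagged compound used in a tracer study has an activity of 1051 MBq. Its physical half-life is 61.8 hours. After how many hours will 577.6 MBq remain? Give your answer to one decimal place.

Fraction remaining = 577.6/1051 ≈ 0.54957.
n = log₂(1051/577.6) = ln(1.8196)/ln 2 ≈ 0.86362 half-lives.
t = n × t½ = 0.86362 × 61.8 ≈ 53.372 hours.

53.4 hours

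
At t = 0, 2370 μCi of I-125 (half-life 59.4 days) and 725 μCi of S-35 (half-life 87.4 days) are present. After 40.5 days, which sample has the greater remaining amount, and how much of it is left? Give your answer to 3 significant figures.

I-125: 2370 × (1/2)^0.68182 ≈ 1477.4 μCi.
S-35: 725 × (1/2)^0.46339 ≈ 525.83 μCi.
I-125 has more remaining, at ≈ 1477.4 μCi.

I-125, 1480 μCi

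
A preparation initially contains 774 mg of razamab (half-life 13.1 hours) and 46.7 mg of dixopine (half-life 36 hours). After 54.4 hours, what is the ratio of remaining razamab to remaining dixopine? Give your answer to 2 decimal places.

razamab: 774 × (1/2)^(54.4/13.1) = 774 × (1/2)^4.1527 ≈ 43.517 mg.
dixopine: 46.7 × (1/2)^(54.4/36) = 46.7 × (1/2)^1.5111 ≈ 16.384 mg.
Ratio ≈ 43.517 / 16.384 ≈ 2.656.

2.66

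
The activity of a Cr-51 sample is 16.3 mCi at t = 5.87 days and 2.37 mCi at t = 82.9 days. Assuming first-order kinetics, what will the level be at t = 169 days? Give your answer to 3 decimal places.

0.275 mCi

Over Δt = 82.9 − 5.87 = 77.03 days, the level fell by a factor of 16.3/2.37 ≈ 6.8776.
n = log₂(6.8776) ≈ 2.7819 half-lives, so t½ = 77.03/2.7819 ≈ 27.69 days.
From t = 82.9 to t = 169: 2.37 × (1/2)^((169−82.9)/27.69) ≈ 0.2746 mCi.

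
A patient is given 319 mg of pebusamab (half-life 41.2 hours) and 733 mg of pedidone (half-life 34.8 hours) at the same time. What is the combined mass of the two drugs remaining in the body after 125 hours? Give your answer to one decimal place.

99.7 mg

pebusamab: 319 × (1/2)^(125/41.2) = 319 × (1/2)^3.034 ≈ 38.947 mg.
pedidone: 733 × (1/2)^(125/34.8) = 733 × (1/2)^3.592 ≈ 60.788 mg.
Total = 38.947 + 60.788 ≈ 99.735 mg.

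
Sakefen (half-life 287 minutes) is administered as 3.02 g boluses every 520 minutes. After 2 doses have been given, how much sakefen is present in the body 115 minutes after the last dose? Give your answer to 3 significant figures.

2.94 g

The 2 doses were given 635, 115 minutes ago.
Total = 3.02·(1/2)^(635/287) + 3.02·(1/2)^(115/287)
      = 0.65158 + 2.2876 ≈ 2.9392 g.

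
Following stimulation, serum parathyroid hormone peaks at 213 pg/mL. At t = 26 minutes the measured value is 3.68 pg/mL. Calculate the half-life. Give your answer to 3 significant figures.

4.44 minutes

A/A₀ = 3.68/213 ≈ 0.017277.
n = log₂(57.88) ≈ 5.855 half-lives elapsed in 26 minutes.
t½ = 26/5.855 ≈ 4.4406 minutes.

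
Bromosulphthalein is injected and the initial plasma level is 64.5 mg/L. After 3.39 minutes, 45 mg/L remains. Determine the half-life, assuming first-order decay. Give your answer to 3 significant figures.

A/A₀ = 45/64.5 ≈ 0.69767.
n = log₂(1.4333) ≈ 0.51937 half-lives elapsed in 3.39 minutes.
t½ = 3.39/0.51937 ≈ 6.5271 minutes.

6.53 minutes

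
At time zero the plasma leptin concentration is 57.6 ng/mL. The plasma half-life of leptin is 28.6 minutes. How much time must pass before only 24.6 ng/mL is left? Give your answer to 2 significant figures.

Fraction remaining = 24.6/57.6 ≈ 0.42708.
n = log₂(57.6/24.6) = ln(2.3415)/ln 2 ≈ 1.2274 half-lives.
t = n × t½ = 1.2274 × 28.6 ≈ 35.104 minutes.

35 minutes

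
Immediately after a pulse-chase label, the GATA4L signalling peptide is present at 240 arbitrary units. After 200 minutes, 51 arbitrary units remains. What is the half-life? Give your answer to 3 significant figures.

A/A₀ = 51/240 ≈ 0.2125.
n = log₂(4.7059) ≈ 2.2345 half-lives elapsed in 200 minutes.
t½ = 200/2.2345 ≈ 89.507 minutes.

89.5 minutes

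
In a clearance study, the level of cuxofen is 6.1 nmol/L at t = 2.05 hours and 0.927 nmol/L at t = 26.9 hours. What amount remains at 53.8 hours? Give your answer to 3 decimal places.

Over Δt = 26.9 − 2.05 = 24.85 hours, the level fell by a factor of 6.1/0.927 ≈ 6.5804.
n = log₂(6.5804) ≈ 2.7182 half-lives, so t½ = 24.85/2.7182 ≈ 9.1422 hours.
From t = 26.9 to t = 53.8: 0.927 × (1/2)^((53.8−26.9)/9.1422) ≈ 0.12059 nmol/L.

0.121 nmol/L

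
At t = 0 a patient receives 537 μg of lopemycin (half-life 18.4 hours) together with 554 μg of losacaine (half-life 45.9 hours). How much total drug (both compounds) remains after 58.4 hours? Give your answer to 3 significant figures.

289 μg

lopemycin: 537 × (1/2)^(58.4/18.4) = 537 × (1/2)^3.1739 ≈ 59.502 μg.
losacaine: 554 × (1/2)^(58.4/45.9) = 554 × (1/2)^1.2723 ≈ 229.35 μg.
Total = 59.502 + 229.35 ≈ 288.85 μg.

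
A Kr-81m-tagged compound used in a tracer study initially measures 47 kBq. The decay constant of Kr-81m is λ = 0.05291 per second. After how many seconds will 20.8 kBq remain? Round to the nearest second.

15 seconds

t½ = ln 2 / λ = 0.69315 / 0.05291 ≈ 13.1 seconds.
Fraction remaining = 20.8/47 ≈ 0.44255.
n = log₂(47/20.8) = ln(2.2596)/ln 2 ≈ 1.1761 half-lives.
t = n × t½ = 1.1761 × 13.1 ≈ 15.407 seconds.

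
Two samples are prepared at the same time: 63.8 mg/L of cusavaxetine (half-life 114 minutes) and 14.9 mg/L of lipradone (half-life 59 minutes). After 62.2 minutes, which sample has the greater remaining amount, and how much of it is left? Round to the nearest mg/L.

cusavaxetine, 44 mg/L

cusavaxetine: 63.8 × (1/2)^0.54561 ≈ 43.709 mg/L.
lipradone: 14.9 × (1/2)^1.0542 ≈ 7.1751 mg/L.
Cusavaxetine has more remaining, at ≈ 43.709 mg/L.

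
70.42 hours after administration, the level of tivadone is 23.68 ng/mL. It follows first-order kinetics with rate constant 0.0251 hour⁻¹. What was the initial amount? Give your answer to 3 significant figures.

139 ng/mL

t½ = ln 2 / k = 0.69315 / 0.0251 ≈ 27.615 hours.
Number of half-lives elapsed: n = 70.42/27.615 ≈ 2.55.
A₀ = A × 2^n = 23.68 × 2^2.55 = 23.68 × 5.8564 ≈ 138.68 ng/mL.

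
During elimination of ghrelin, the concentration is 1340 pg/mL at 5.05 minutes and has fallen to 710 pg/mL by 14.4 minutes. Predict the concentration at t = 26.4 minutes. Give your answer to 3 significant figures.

314 pg/mL

Over Δt = 14.4 − 5.05 = 9.35 minutes, the level fell by a factor of 1340/710 ≈ 1.8873.
n = log₂(1.8873) ≈ 0.91634 half-lives, so t½ = 9.35/0.91634 ≈ 10.204 minutes.
From t = 14.4 to t = 26.4: 710 × (1/2)^((26.4−14.4)/10.204) ≈ 314.22 pg/mL.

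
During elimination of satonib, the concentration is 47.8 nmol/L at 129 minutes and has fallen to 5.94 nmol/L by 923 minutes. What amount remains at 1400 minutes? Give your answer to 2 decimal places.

Over Δt = 923 − 129 = 794 minutes, the level fell by a factor of 47.8/5.94 ≈ 8.0471.
n = log₂(8.0471) ≈ 3.0085 half-lives, so t½ = 794/3.0085 ≈ 263.92 minutes.
From t = 923 to t = 1400: 5.94 × (1/2)^((1400−923)/263.92) ≈ 1.6971 nmol/L.

1.70 nmol/L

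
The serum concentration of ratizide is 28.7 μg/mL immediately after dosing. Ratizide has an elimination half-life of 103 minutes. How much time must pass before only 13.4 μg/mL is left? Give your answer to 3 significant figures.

113 minutes

Fraction remaining = 13.4/28.7 ≈ 0.4669.
n = log₂(28.7/13.4) = ln(2.1418)/ln 2 ≈ 1.0988 half-lives.
t = n × t½ = 1.0988 × 103 ≈ 113.18 minutes.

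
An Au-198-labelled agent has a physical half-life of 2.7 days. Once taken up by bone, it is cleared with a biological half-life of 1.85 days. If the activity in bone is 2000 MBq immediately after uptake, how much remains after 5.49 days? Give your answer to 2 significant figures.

1/t_eff = 1/t_phys + 1/t_biol = 1/2.7 + 1/1.85 = 0.91091 per day.
t_eff = 2.7 × 1.85 / (2.7 + 1.85) ≈ 1.0978 days.
Remaining = 2000 × (1/2)^(5.49/1.0978) = 2000 × (1/2)^5.0009 ≈ 62.461 MBq.

62 MBq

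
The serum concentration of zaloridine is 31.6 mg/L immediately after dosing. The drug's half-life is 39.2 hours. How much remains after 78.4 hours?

Elapsed time is 2 half-lives (78.4/39.2).
Each half-life halves the amount: 31.6 × (1/2)^2 = 31.6/4 = 7.9 mg/L.

7.9 mg/L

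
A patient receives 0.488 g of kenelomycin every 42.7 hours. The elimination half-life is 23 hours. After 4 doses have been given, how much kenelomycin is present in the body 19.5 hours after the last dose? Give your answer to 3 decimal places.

0.372 g

The 4 doses were given 147.6, 104.9, 62.2, 19.5 hours ago.
Total = 0.488·(1/2)^(147.6/23) + 0.488·(1/2)^(104.9/23) + 0.488·(1/2)^(62.2/23) + 0.488·(1/2)^(19.5/23)
      = 0.0057094 + 0.020676 + 0.074874 + 0.27114 ≈ 0.3724 g.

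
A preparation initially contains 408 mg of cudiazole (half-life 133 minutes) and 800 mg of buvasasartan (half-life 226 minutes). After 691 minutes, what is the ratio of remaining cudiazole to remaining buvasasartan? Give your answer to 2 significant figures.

0.12

cudiazole: 408 × (1/2)^(691/133) = 408 × (1/2)^5.1955 ≈ 11.134 mg.
buvasasartan: 800 × (1/2)^(691/226) = 800 × (1/2)^3.0575 ≈ 96.091 mg.
Ratio ≈ 11.134 / 96.091 ≈ 0.11587.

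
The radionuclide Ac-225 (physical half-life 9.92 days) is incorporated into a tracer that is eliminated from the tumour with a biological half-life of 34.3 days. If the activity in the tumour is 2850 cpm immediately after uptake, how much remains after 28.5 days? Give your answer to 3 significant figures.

1/t_eff = 1/t_phys + 1/t_biol = 1/9.92 + 1/34.3 = 0.12996 per day.
t_eff = 9.92 × 34.3 / (9.92 + 34.3) ≈ 7.6946 days.
Remaining = 2850 × (1/2)^(28.5/7.6946) = 2850 × (1/2)^3.7039 ≈ 218.71 cpm.

219 cpm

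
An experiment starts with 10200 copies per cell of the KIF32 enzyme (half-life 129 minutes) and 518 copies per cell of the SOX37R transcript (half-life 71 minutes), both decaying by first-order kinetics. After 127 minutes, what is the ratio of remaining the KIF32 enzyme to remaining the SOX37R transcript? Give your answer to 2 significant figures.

KIF32 enzyme: 10200 × (1/2)^(127/129) = 10200 × (1/2)^0.9845 ≈ 5155.1 copies per cell.
SOX37R transcript: 518 × (1/2)^(127/71) = 518 × (1/2)^1.7887 ≈ 149.92 copies per cell.
Ratio ≈ 5155.1 / 149.92 ≈ 34.385.

34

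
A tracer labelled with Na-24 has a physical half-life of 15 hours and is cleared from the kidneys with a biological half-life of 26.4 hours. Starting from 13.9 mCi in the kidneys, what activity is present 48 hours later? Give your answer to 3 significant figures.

0.429 mCi

1/t_eff = 1/t_phys + 1/t_biol = 1/15 + 1/26.4 = 0.10455 per hour.
t_eff = 15 × 26.4 / (15 + 26.4) ≈ 9.5652 hours.
Remaining = 13.9 × (1/2)^(48/9.5652) = 13.9 × (1/2)^5.0182 ≈ 0.42894 mCi.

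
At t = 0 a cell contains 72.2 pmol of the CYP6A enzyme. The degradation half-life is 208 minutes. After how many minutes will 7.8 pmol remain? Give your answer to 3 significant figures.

668 minutes

Fraction remaining = 7.8/72.2 ≈ 0.10803.
n = log₂(72.2/7.8) = ln(9.2564)/ln 2 ≈ 3.2105 half-lives.
t = n × t½ = 3.2105 × 208 ≈ 667.77 minutes.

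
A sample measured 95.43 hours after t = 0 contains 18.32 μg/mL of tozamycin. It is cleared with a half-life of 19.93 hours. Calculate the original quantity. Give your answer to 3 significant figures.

Number of half-lives elapsed: n = 95.43/19.93 ≈ 4.7883.
A₀ = A × 2^n = 18.32 × 2^4.7883 = 18.32 × 27.632 ≈ 506.22 μg/mL.

506 μg/mL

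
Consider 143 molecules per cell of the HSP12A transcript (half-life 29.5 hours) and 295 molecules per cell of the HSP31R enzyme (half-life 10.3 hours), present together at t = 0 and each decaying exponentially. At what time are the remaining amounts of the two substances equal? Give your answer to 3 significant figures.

Set 143·(1/2)^(t/29.5) = 295·(1/2)^(t/10.3).
Taking log₂: log₂(143/295) = t·(1/29.5 − 1/10.3).
log₂(0.48475) = -1.0447; 1/29.5 − 1/10.3 = -0.063189.
t = -1.0447 / -0.063189 ≈ 16.533 hours.

16.5 hours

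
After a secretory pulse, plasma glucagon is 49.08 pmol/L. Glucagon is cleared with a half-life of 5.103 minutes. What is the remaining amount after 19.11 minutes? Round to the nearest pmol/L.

4 pmol/L

Number of half-lives: n = 19.11/5.103 ≈ 3.7449.
Remaining = 49.08 × (1/2)^3.7449 = 49.08 × 0.074591 ≈ 3.6609 pmol/L.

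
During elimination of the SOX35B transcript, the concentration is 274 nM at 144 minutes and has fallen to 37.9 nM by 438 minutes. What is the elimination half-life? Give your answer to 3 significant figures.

Over Δt = 438 − 144 = 294 minutes, the level fell by a factor of 274/37.9 ≈ 7.2296.
n = log₂(7.2296) ≈ 2.8539 half-lives, so t½ = 294/2.8539 ≈ 103.02 minutes.

103 minutes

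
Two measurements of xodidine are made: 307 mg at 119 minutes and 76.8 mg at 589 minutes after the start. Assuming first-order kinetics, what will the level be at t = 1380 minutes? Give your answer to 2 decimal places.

Over Δt = 589 − 119 = 470 minutes, the level fell by a factor of 307/76.8 ≈ 3.9974.
n = log₂(3.9974) ≈ 1.9991 half-lives, so t½ = 470/1.9991 ≈ 235.11 minutes.
From t = 589 to t = 1380: 76.8 × (1/2)^((1380−589)/235.11) ≈ 7.4573 mg.

7.46 mg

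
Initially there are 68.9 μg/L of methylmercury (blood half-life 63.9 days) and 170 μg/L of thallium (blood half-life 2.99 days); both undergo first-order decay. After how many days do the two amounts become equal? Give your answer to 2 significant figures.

4.1 days

Set 68.9·(1/2)^(t/63.9) = 170·(1/2)^(t/2.99).
Taking log₂: log₂(68.9/170) = t·(1/63.9 − 1/2.99).
log₂(0.40529) = -1.303; 1/63.9 − 1/2.99 = -0.3188.
t = -1.303 / -0.3188 ≈ 4.0871 days.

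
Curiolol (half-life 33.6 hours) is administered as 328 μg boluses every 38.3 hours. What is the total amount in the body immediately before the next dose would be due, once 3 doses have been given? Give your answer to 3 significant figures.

The 3 doses were given 114.9, 76.6, 38.3 hours ago.
Total = 328·(1/2)^(114.9/33.6) + 328·(1/2)^(76.6/33.6) + 328·(1/2)^(38.3/33.6)
      = 30.652 + 67.546 + 148.85 ≈ 247.04 μg.

247 μg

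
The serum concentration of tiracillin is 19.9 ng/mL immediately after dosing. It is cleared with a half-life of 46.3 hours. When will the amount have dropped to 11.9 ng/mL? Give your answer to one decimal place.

34.3 hours

Fraction remaining = 11.9/19.9 ≈ 0.59799.
n = log₂(19.9/11.9) = ln(1.6723)/ln 2 ≈ 0.74181 half-lives.
t = n × t½ = 0.74181 × 46.3 ≈ 34.346 hours.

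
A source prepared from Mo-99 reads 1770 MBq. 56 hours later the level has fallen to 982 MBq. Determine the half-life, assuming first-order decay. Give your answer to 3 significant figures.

65.9 hours

A/A₀ = 982/1770 ≈ 0.5548.
n = log₂(1.8024) ≈ 0.84995 half-lives elapsed in 56 hours.
t½ = 56/0.84995 ≈ 65.886 hours.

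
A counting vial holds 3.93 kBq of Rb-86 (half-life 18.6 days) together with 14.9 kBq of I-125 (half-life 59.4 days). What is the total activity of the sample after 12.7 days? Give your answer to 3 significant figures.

15.3 kBq

Rb-86: 3.93 × (1/2)^(12.7/18.6) = 3.93 × (1/2)^0.6828 ≈ 2.4482 kBq.
I-125: 14.9 × (1/2)^(12.7/59.4) = 14.9 × (1/2)^0.2138 ≈ 12.848 kBq.
Total = 2.4482 + 12.848 ≈ 15.296 kBq.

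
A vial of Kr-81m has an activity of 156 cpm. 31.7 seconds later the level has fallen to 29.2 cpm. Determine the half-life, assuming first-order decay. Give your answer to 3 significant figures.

13.1 seconds

A/A₀ = 29.2/156 ≈ 0.18718.
n = log₂(5.3425) ≈ 2.4175 half-lives elapsed in 31.7 seconds.
t½ = 31.7/2.4175 ≈ 13.113 seconds.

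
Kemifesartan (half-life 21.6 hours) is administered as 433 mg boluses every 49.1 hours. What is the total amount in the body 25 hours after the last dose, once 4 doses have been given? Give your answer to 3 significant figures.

The 4 doses were given 172.3, 123.2, 74.1, 25 hours ago.
Total = 433·(1/2)^(172.3/21.6) + 433·(1/2)^(123.2/21.6) + 433·(1/2)^(74.1/21.6) + 433·(1/2)^(25/21.6)
      = 1.7188 + 8.3081 + 40.159 + 194.12 ≈ 244.31 mg.

244 mg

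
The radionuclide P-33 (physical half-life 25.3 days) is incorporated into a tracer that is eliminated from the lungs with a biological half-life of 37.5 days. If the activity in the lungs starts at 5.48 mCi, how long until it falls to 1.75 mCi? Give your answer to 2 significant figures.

1/t_eff = 1/t_phys + 1/t_biol = 1/25.3 + 1/37.5 = 0.066192 per day.
t_eff = 25.3 × 37.5 / (25.3 + 37.5) ≈ 15.107 days.
n = log₂(5.48/1.75) ≈ 1.6468; t = 1.6468 × 15.107 ≈ 24.879 days.

25 days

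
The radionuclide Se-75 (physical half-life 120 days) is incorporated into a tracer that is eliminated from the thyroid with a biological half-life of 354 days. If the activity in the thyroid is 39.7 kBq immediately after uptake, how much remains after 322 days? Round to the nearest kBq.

1/t_eff = 1/t_phys + 1/t_biol = 1/120 + 1/354 = 0.011158 per day.
t_eff = 120 × 354 / (120 + 354) ≈ 89.62 days.
Remaining = 39.7 × (1/2)^(322/89.62) = 39.7 × (1/2)^3.5929 ≈ 3.2901 kBq.

3 kBq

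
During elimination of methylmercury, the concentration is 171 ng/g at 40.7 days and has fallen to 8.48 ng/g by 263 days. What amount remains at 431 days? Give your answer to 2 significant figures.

0.88 ng/g

Over Δt = 263 − 40.7 = 222.3 days, the level fell by a factor of 171/8.48 ≈ 20.165.
n = log₂(20.165) ≈ 4.3338 half-lives, so t½ = 222.3/4.3338 ≈ 51.295 days.
From t = 263 to t = 431: 8.48 × (1/2)^((431−263)/51.295) ≈ 0.87592 ng/g.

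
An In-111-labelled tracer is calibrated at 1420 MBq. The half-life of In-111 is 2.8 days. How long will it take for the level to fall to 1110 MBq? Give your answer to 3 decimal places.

0.995 days

Fraction remaining = 1110/1420 ≈ 0.78169.
n = log₂(1420/1110) = ln(1.2793)/ln 2 ≈ 0.35533 half-lives.
t = n × t½ = 0.35533 × 2.8 ≈ 0.99493 days.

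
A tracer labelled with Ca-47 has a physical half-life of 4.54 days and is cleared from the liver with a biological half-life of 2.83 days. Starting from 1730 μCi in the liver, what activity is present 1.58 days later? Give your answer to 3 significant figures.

923 μCi

1/t_eff = 1/t_phys + 1/t_biol = 1/4.54 + 1/2.83 = 0.57362 per day.
t_eff = 4.54 × 2.83 / (4.54 + 2.83) ≈ 1.7433 days.
Remaining = 1730 × (1/2)^(1.58/1.7433) = 1730 × (1/2)^0.90632 ≈ 923.03 μCi.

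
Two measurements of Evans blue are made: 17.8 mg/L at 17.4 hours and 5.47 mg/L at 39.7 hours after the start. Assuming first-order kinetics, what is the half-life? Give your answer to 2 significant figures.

Over Δt = 39.7 − 17.4 = 22.3 hours, the level fell by a factor of 17.8/5.47 ≈ 3.2541.
n = log₂(3.2541) ≈ 1.7023 half-lives, so t½ = 22.3/1.7023 ≈ 13.1 hours.

13 hours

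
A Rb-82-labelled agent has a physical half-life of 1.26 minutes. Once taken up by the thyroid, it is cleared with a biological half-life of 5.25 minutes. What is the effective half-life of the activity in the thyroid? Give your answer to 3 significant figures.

1/t_eff = 1/t_phys + 1/t_biol = 1/1.26 + 1/5.25 = 0.98413 per minute.
t_eff = 1.26 × 5.25 / (1.26 + 5.25) ≈ 1.0161 minutes.

1.02 minutes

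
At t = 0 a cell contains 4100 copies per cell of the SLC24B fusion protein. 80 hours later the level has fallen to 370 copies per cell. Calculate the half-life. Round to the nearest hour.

A/A₀ = 370/4100 ≈ 0.090244.
n = log₂(11.081) ≈ 3.47 half-lives elapsed in 80 hours.
t½ = 80/3.47 ≈ 23.055 hours.

23 hours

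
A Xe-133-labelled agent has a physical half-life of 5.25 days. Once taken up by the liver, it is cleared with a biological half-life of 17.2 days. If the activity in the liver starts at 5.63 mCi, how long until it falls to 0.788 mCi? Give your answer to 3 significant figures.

1/t_eff = 1/t_phys + 1/t_biol = 1/5.25 + 1/17.2 = 0.24862 per day.
t_eff = 5.25 × 17.2 / (5.25 + 17.2) ≈ 4.0223 days.
n = log₂(5.63/0.788) ≈ 2.8369; t = 2.8369 × 4.0223 ≈ 11.411 days.

11.4 days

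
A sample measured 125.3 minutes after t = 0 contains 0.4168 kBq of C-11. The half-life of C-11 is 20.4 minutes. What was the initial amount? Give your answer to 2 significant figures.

29 kBq

Number of half-lives elapsed: n = 125.3/20.4 ≈ 6.1422.
A₀ = A × 2^n = 0.4168 × 2^6.1422 = 0.4168 × 70.627 ≈ 29.438 kBq.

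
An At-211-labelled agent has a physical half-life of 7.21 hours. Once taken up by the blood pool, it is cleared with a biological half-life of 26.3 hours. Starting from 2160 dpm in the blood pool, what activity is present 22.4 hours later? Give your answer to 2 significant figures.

1/t_eff = 1/t_phys + 1/t_biol = 1/7.21 + 1/26.3 = 0.17672 per hour.
t_eff = 7.21 × 26.3 / (7.21 + 26.3) ≈ 5.6587 hours.
Remaining = 2160 × (1/2)^(22.4/5.6587) = 2160 × (1/2)^3.9585 ≈ 138.94 dpm.

140 dpm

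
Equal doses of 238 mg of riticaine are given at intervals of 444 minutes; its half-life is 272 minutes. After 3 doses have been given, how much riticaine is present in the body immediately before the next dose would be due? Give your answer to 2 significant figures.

The 3 doses were given 1332, 888, 444 minutes ago.
Total = 238·(1/2)^(1332/272) + 238·(1/2)^(888/272) + 238·(1/2)^(444/272)
      = 7.9876 + 24.763 + 76.77 ≈ 109.52 mg.

110 mg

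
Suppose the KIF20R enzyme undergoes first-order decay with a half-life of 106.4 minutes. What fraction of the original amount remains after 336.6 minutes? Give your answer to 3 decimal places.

0.112

n = 336.6/106.4 ≈ 3.1635 half-lives.
Fraction remaining = (1/2)^3.1635 ≈ 0.1116.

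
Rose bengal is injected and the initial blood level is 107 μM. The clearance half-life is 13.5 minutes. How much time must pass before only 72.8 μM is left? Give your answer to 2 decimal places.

Fraction remaining = 72.8/107 ≈ 0.68037.
n = log₂(107/72.8) = ln(1.4698)/ln 2 ≈ 0.5556 half-lives.
t = n × t½ = 0.5556 × 13.5 ≈ 7.5006 minutes.

7.50 minutes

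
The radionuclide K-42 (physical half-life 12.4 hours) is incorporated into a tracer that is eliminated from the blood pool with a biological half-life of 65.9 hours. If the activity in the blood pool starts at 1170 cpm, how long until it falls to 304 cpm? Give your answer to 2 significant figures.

1/t_eff = 1/t_phys + 1/t_biol = 1/12.4 + 1/65.9 = 0.09582 per hour.
t_eff = 12.4 × 65.9 / (12.4 + 65.9) ≈ 10.436 hours.
n = log₂(1170/304) ≈ 1.9444; t = 1.9444 × 10.436 ≈ 20.292 hours.

20 hours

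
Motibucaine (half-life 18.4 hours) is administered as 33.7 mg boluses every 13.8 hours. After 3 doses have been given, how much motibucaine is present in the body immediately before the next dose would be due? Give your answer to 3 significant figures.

The 3 doses were given 41.4, 27.6, 13.8 hours ago.
Total = 33.7·(1/2)^(41.4/18.4) + 33.7·(1/2)^(27.6/18.4) + 33.7·(1/2)^(13.8/18.4)
      = 7.0846 + 11.915 + 20.038 ≈ 39.037 mg.

39.0 mg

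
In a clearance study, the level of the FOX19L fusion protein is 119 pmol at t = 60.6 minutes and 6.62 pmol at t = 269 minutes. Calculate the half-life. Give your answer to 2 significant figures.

50 minutes

Over Δt = 269 − 60.6 = 208.4 minutes, the level fell by a factor of 119/6.62 ≈ 17.976.
n = log₂(17.976) ≈ 4.168 half-lives, so t½ = 208.4/4.168 ≈ 50 minutes.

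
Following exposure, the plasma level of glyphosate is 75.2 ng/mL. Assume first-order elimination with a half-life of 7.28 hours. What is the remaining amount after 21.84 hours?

9.4 ng/mL

Elapsed time is 3 half-lives (21.84/7.28).
Each half-life halves the amount: 75.2 × (1/2)^3 = 75.2/8 = 9.4 ng/mL.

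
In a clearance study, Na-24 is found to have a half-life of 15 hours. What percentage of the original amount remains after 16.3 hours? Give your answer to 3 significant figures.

47.1%

n = 16.3/15 ≈ 1.0867 half-lives.
Fraction remaining = (1/2)^1.0867 ≈ 0.47085, i.e. 47.085%.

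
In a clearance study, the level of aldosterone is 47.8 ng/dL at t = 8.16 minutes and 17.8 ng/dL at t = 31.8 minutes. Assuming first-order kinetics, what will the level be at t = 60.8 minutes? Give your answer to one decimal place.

Over Δt = 31.8 − 8.16 = 23.64 minutes, the level fell by a factor of 47.8/17.8 ≈ 2.6854.
n = log₂(2.6854) ≈ 1.4251 half-lives, so t½ = 23.64/1.4251 ≈ 16.588 minutes.
From t = 31.8 to t = 60.8: 17.8 × (1/2)^((60.8−31.8)/16.588) ≈ 5.2984 ng/dL.

5.3 ng/dL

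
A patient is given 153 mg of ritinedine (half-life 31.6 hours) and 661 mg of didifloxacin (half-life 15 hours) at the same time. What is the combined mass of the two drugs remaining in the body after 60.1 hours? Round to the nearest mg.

ritinedine: 153 × (1/2)^(60.1/31.6) = 153 × (1/2)^1.9019 ≈ 40.941 mg.
didifloxacin: 661 × (1/2)^(60.1/15) = 661 × (1/2)^4.0067 ≈ 41.122 mg.
Total = 40.941 + 41.122 ≈ 82.063 mg.

82 mg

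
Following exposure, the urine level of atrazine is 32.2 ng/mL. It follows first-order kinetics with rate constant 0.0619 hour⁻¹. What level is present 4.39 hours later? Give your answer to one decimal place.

24.5 ng/mL

t½ = ln 2 / k = 0.69315 / 0.0619 ≈ 11.198 hours.
Number of half-lives: n = 4.39/11.198 ≈ 0.39204.
Remaining = 32.2 × (1/2)^0.39204 = 32.2 × 0.76205 ≈ 24.538 ng/mL.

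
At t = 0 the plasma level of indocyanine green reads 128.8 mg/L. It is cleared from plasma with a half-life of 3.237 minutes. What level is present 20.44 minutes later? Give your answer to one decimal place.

Number of half-lives: n = 20.44/3.237 ≈ 6.3145.
Remaining = 128.8 × (1/2)^6.3145 = 128.8 × 0.012565 ≈ 1.6183 mg/L.

1.6 mg/L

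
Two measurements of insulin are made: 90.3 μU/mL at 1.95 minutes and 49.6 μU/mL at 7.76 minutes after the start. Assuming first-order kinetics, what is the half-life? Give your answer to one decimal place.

6.7 minutes

Over Δt = 7.76 − 1.95 = 5.81 minutes, the level fell by a factor of 90.3/49.6 ≈ 1.8206.
n = log₂(1.8206) ≈ 0.86439 half-lives, so t½ = 5.81/0.86439 ≈ 6.7215 minutes.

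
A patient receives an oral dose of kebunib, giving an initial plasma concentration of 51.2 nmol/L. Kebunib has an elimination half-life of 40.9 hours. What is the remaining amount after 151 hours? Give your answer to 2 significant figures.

4.0 nmol/L

Number of half-lives: n = 151/40.9 ≈ 3.6919.
Remaining = 51.2 × (1/2)^3.6919 = 51.2 × 0.077378 ≈ 3.9618 nmol/L.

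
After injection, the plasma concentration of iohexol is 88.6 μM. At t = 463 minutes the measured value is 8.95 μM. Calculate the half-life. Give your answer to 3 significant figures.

140 minutes

A/A₀ = 8.95/88.6 ≈ 0.10102.
n = log₂(9.8994) ≈ 3.3073 half-lives elapsed in 463 minutes.
t½ = 463/3.3073 ≈ 139.99 minutes.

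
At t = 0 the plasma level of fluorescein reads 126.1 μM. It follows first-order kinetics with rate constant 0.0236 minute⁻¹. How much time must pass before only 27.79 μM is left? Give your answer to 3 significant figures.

64.1 minutes

t½ = ln 2 / λ = 0.69315 / 0.0236 ≈ 29.371 minutes.
Fraction remaining = 27.79/126.1 ≈ 0.22038.
n = log₂(126.1/27.79) = ln(4.5376)/ln 2 ≈ 2.1819 half-lives.
t = n × t½ = 2.1819 × 29.371 ≈ 64.085 minutes.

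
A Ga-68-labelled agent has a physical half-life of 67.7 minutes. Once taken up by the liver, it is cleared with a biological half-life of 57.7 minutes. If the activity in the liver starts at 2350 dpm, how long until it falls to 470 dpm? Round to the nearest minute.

1/t_eff = 1/t_phys + 1/t_biol = 1/67.7 + 1/57.7 = 0.032102 per minute.
t_eff = 67.7 × 57.7 / (67.7 + 57.7) ≈ 31.151 minutes.
n = log₂(2350/470) ≈ 2.3219; t = 2.3219 × 31.151 ≈ 72.33 minutes.

72 minutes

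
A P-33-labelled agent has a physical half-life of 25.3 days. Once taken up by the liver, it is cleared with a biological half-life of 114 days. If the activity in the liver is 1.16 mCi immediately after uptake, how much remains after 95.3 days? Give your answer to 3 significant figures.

1/t_eff = 1/t_phys + 1/t_biol = 1/25.3 + 1/114 = 0.048298 per day.
t_eff = 25.3 × 114 / (25.3 + 114) ≈ 20.705 days.
Remaining = 1.16 × (1/2)^(95.3/20.705) = 1.16 × (1/2)^4.6028 ≈ 0.047741 mCi.

0.0477 mCi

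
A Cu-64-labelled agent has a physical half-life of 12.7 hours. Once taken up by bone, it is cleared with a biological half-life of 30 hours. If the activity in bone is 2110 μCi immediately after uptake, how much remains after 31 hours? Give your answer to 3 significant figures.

190 μCi

1/t_eff = 1/t_phys + 1/t_biol = 1/12.7 + 1/30 = 0.11207 per hour.
t_eff = 12.7 × 30 / (12.7 + 30) ≈ 8.9227 hours.
Remaining = 2110 × (1/2)^(31/8.9227) = 2110 × (1/2)^3.4743 ≈ 189.85 μCi.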